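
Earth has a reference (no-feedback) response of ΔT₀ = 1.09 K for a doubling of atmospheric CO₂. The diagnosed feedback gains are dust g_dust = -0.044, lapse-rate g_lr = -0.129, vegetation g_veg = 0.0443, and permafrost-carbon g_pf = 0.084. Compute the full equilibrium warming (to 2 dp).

Total gain g = -0.044 − 0.129 + 0.0443 + 0.084 = -0.0447.
Amplification A = 1/(1 + 0.0447) = 0.9572.
ΔT = 1.09 × 0.9572 = 1.04 K.

1.04 K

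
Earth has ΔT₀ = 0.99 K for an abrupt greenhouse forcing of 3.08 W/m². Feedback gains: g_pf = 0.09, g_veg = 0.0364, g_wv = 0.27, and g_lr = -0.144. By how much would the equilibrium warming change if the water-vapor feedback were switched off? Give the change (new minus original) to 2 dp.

Original: g = 0.2524, ΔT = 0.99/(1−0.2524) = 1.3242 K.
Without water-vapor: g' = -0.0176, ΔT' = 0.99/(1+0.0176) = 0.9729 K.
Change = 0.9729 − 1.3242 = -0.35 K.

-0.35 K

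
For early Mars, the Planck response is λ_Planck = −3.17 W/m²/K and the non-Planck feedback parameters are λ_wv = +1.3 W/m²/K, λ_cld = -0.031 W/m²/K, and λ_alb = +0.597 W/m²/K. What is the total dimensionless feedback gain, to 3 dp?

0.589

Convert to gains: g_wv = 1.3/3.17 = 0.4101; g_cld = -0.031/3.17 = -0.009779; g_alb = 0.597/3.17 = 0.1883.
Total gain g = 0.588621.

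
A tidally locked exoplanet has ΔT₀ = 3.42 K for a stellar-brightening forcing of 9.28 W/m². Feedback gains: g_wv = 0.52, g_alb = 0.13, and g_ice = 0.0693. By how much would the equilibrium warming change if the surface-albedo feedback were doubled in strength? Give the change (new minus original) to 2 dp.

10.51 K

Original: g = 0.7193, ΔT = 3.42/(1−0.7193) = 12.1838 K.
With doubled surface-albedo: g' = 0.8493, ΔT' = 3.42/(1−0.8493) = 22.6941 K.
Change = 22.6941 − 12.1838 = 10.51 K.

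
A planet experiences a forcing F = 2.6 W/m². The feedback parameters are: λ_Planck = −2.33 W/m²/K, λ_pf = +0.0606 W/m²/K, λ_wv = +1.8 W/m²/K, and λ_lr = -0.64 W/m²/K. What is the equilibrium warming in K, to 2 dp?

Net feedback parameter λ = (−2.33) + (+0.0606) + (+1.8) + (-0.64) = -1.1094 W/m²/K.
ΔT = −F/λ = −2.6/(-1.1094) = 2.34 K.

2.34 K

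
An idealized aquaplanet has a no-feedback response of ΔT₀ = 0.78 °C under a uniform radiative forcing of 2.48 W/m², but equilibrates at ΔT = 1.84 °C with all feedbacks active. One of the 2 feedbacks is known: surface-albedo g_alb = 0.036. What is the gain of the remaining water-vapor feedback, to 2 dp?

0.54

Amplification A = ΔT/ΔT₀ = 1.84/0.78 = 2.359.
Total gain g = 1 − 1/A = 1 − 1/2.359 = 0.5761.
The known gain is 0.036.
g_wv = 0.5761 − 0.036 = 0.54.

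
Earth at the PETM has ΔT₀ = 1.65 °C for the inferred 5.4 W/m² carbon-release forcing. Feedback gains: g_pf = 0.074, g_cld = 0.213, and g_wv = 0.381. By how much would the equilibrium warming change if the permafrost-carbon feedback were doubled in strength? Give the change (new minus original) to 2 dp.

1.43 °C

Original: g = 0.668, ΔT = 1.65/(1−0.668) = 4.9699 °C.
With doubled permafrost-carbon: g' = 0.742, ΔT' = 1.65/(1−0.742) = 6.3953 °C.
Change = 6.3953 − 4.9699 = 1.43 °C.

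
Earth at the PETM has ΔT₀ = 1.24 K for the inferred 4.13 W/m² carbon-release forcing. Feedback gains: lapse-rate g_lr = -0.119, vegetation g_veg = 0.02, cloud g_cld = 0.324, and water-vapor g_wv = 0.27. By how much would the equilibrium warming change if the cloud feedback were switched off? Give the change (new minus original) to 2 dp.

Original: g = 0.495, ΔT = 1.24/(1−0.495) = 2.4554 K.
Without cloud: g' = 0.171, ΔT' = 1.24/(1−0.171) = 1.4958 K.
Change = 1.4958 − 2.4554 = -0.96 K.

-0.96 K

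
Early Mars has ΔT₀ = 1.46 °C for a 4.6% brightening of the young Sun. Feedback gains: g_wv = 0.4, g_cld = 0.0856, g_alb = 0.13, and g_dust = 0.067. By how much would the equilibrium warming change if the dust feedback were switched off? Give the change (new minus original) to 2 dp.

-0.80 °C

Original: g = 0.6826, ΔT = 1.46/(1−0.6826) = 4.5999 °C.
Without dust: g' = 0.6156, ΔT' = 1.46/(1−0.6156) = 3.7981 °C.
Change = 3.7981 − 4.5999 = -0.80 °C.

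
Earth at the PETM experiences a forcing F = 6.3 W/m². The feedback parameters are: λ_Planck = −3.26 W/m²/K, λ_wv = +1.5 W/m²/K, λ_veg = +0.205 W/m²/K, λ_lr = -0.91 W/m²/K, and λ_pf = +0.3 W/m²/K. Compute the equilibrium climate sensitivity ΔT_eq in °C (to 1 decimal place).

2.9 °C

Net feedback parameter λ = (−3.26) + (+1.5) + (+0.205) + (-0.91) + (+0.3) = -2.165 W/m²/K.
ΔT = −F/λ = −6.3/(-2.165) = 2.9 °C.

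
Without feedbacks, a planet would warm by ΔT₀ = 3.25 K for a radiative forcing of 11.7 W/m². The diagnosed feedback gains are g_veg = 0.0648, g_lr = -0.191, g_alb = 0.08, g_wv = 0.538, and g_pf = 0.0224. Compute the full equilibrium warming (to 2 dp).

Total gain g = 0.0648 − 0.191 + 0.08 + 0.538 + 0.0224 = 0.5142.
Amplification A = 1/(1 − 0.5142) = 2.058.
ΔT = 3.25 × 2.058 = 6.69 K.

6.69 K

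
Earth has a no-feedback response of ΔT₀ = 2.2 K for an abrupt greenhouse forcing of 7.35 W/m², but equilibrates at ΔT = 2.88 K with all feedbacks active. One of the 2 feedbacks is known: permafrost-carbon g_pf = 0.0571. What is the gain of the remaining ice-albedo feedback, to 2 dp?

0.18

Amplification A = ΔT/ΔT₀ = 2.88/2.2 = 1.309.
Total gain g = 1 − 1/A = 1 − 1/1.309 = 0.2361.
The known gain is 0.0571.
g_ice = 0.2361 − 0.0571 = 0.18.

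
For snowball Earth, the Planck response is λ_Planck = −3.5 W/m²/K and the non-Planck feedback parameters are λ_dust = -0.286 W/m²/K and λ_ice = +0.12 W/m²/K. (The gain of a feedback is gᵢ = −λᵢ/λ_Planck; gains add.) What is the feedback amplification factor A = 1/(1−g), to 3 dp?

0.955

Convert to gains: g_dust = -0.286/3.5 = -0.08171; g_ice = 0.12/3.5 = 0.03429.
Total gain g = -0.04742.
A = 1/(1 + 0.04742) = 0.955.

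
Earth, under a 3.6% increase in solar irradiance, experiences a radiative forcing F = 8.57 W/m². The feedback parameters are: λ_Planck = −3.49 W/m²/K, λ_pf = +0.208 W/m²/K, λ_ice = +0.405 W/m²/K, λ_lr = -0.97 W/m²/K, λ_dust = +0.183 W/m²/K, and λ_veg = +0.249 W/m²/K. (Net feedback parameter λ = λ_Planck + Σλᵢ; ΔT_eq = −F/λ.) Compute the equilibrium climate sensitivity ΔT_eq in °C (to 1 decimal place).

Net feedback parameter λ = (−3.49) + (+0.208) + (+0.405) + (-0.97) + (+0.183) + (+0.249) = -3.415 W/m²/K.
ΔT = −F/λ = −8.57/(-3.415) = 2.5 °C.

2.5 °C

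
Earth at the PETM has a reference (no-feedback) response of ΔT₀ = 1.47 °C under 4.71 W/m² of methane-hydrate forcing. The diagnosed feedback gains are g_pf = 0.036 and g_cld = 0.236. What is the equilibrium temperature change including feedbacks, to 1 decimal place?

2.0 °C

Total gain g = 0.036 + 0.236 = 0.272.
Amplification A = 1/(1 − 0.272) = 1.374.
ΔT = 1.47 × 1.374 = 2.0 °C.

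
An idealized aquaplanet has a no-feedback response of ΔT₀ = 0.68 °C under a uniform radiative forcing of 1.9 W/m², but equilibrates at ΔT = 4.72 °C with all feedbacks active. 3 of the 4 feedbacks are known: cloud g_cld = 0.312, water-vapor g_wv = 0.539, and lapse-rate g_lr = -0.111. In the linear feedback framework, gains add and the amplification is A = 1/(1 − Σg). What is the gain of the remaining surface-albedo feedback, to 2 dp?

Amplification A = ΔT/ΔT₀ = 4.72/0.68 = 6.941.
Total gain g = 1 − 1/A = 1 − 1/6.941 = 0.8559.
Known gains sum to 0.312 + 0.539 − 0.111 = 0.74.
g_alb = 0.8559 − 0.74 = 0.12.

0.12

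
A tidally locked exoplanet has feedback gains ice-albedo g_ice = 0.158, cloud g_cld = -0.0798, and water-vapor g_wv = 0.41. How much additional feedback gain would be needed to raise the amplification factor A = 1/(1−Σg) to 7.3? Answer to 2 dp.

0.37

Current total gain = 0.4882.
Target gain for A = 7.3: g* = 1 − 1/7.3 = 0.863.
Additional gain needed = 0.863 − 0.4882 = 0.37.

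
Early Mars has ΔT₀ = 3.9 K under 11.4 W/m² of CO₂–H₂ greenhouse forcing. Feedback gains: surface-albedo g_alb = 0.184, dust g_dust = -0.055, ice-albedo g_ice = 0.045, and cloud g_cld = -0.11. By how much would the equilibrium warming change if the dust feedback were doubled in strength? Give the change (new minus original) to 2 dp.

-0.23 K

Original: g = 0.064, ΔT = 3.9/(1−0.064) = 4.1667 K.
With doubled dust: g' = 0.009, ΔT' = 3.9/(1−0.009) = 3.9354 K.
Change = 3.9354 − 4.1667 = -0.23 K.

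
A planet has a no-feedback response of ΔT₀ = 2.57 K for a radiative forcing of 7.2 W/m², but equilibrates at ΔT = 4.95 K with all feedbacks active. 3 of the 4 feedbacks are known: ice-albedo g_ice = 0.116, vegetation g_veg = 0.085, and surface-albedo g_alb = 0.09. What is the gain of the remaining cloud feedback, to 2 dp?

Amplification A = ΔT/ΔT₀ = 4.95/2.57 = 1.926.
Total gain g = 1 − 1/A = 1 − 1/1.926 = 0.4808.
Known gains sum to 0.116 + 0.085 + 0.09 = 0.291.
g_cld = 0.4808 − 0.291 = 0.19.

0.19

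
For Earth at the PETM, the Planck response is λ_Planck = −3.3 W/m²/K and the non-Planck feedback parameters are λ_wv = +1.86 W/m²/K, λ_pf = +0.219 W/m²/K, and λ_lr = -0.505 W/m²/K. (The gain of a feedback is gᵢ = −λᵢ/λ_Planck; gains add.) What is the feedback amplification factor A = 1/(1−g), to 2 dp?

1.91

Convert to gains: g_wv = 1.86/3.3 = 0.5636; g_pf = 0.219/3.3 = 0.06636; g_lr = -0.505/3.3 = -0.153.
Total gain g = 0.47696.
A = 1/(1 − 0.47696) = 1.91.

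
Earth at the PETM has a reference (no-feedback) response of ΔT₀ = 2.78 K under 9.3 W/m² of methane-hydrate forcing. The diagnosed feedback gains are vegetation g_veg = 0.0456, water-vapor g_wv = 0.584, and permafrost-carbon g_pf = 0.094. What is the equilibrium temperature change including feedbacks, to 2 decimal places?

Total gain g = 0.0456 + 0.584 + 0.094 = 0.7236.
Amplification A = 1/(1 − 0.7236) = 3.618.
ΔT = 2.78 × 3.618 = 10.06 K.

10.06 K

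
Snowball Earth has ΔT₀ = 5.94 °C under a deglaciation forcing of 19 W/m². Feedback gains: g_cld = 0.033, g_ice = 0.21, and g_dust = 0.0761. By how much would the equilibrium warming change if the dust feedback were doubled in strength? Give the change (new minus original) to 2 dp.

Original: g = 0.3191, ΔT = 5.94/(1−0.3191) = 8.7237 °C.
With doubled dust: g' = 0.3952, ΔT' = 5.94/(1−0.3952) = 9.8214 °C.
Change = 9.8214 − 8.7237 = 1.10 °C.

1.10 °C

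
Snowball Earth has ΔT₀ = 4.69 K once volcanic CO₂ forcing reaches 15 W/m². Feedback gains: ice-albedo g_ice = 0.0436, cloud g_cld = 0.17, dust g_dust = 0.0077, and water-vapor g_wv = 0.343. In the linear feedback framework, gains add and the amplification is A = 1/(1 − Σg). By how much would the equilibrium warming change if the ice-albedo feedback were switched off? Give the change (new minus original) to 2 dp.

Original: g = 0.5643, ΔT = 4.69/(1−0.5643) = 10.7643 K.
Without ice-albedo: g' = 0.5207, ΔT' = 4.69/(1−0.5207) = 9.7851 K.
Change = 9.7851 − 10.7643 = -0.98 K.

-0.98 K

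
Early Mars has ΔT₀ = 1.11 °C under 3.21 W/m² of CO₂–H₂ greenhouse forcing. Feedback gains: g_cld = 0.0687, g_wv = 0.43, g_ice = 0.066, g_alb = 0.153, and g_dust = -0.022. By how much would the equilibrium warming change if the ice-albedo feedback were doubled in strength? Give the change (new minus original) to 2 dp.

Original: g = 0.6957, ΔT = 1.11/(1−0.6957) = 3.6477 °C.
With doubled ice-albedo: g' = 0.7617, ΔT' = 1.11/(1−0.7617) = 4.6580 °C.
Change = 4.6580 − 3.6477 = 1.01 °C.

1.01 °C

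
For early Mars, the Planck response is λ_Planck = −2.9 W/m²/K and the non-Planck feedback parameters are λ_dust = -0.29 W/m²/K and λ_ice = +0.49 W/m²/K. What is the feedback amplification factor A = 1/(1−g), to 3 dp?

Convert to gains: g_dust = -0.29/2.9 = -0.1; g_ice = 0.49/2.9 = 0.169.
Total gain g = 0.069.
A = 1/(1 − 0.069) = 1.074.

1.074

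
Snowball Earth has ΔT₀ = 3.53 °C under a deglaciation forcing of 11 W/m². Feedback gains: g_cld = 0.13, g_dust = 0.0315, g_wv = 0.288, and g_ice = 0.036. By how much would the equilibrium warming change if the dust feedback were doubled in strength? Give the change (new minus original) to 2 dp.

Original: g = 0.4855, ΔT = 3.53/(1−0.4855) = 6.8610 °C.
With doubled dust: g' = 0.517, ΔT' = 3.53/(1−0.517) = 7.3085 °C.
Change = 7.3085 − 6.8610 = 0.45 °C.

0.45 °C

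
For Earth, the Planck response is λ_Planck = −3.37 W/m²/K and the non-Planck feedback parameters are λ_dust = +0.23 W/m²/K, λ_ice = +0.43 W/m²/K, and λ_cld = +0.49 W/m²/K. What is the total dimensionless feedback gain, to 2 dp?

Convert to gains: g_dust = 0.23/3.37 = 0.06825; g_ice = 0.43/3.37 = 0.1276; g_cld = 0.49/3.37 = 0.1454.
Total gain g = 0.34125.

0.34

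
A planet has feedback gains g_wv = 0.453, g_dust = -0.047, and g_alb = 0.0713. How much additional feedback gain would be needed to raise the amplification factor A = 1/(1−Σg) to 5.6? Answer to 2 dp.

0.34

Current total gain = 0.4773.
Target gain for A = 5.6: g* = 1 − 1/5.6 = 0.8214.
Additional gain needed = 0.8214 − 0.4773 = 0.34.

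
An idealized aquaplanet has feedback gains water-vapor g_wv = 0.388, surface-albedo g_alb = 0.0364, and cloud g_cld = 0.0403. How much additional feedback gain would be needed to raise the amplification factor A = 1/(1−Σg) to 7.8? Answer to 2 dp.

Current total gain = 0.4647.
Target gain for A = 7.8: g* = 1 − 1/7.8 = 0.8718.
Additional gain needed = 0.8718 − 0.4647 = 0.41.

0.41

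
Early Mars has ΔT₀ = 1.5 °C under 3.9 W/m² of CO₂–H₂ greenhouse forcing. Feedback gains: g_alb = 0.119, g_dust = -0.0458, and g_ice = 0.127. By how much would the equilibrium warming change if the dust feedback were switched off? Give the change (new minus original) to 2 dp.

Original: g = 0.2002, ΔT = 1.5/(1−0.2002) = 1.8755 °C.
Without dust: g' = 0.246, ΔT' = 1.5/(1−0.246) = 1.9894 °C.
Change = 1.9894 − 1.8755 = 0.11 °C.

0.11 °C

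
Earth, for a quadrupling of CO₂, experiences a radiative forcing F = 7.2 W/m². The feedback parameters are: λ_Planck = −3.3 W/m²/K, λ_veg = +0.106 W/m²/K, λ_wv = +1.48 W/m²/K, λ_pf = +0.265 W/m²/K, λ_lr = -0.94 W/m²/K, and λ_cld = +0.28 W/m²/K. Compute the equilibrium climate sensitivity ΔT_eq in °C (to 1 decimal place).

Net feedback parameter λ = (−3.3) + (+0.106) + (+1.48) + (+0.265) + (-0.94) + (+0.28) = -2.109 W/m²/K.
ΔT = −F/λ = −7.2/(-2.109) = 3.4 °C.

3.4 °C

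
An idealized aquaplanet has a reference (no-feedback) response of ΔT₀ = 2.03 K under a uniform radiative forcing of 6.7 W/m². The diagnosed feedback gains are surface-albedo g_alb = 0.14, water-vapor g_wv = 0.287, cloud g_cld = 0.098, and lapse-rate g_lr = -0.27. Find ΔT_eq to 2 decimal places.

2.72 K

Total gain g = 0.14 + 0.287 + 0.098 − 0.27 = 0.255.
Amplification A = 1/(1 − 0.255) = 1.342.
ΔT = 2.03 × 1.342 = 2.72 K.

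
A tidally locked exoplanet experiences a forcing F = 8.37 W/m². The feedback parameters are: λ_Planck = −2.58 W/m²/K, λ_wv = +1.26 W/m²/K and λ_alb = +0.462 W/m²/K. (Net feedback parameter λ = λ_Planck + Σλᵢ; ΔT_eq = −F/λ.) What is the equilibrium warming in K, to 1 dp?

9.8 K

Net feedback parameter λ = (−2.58) + (+1.26) + (+0.462) = -0.858 W/m²/K.
ΔT = −F/λ = −8.37/(-0.858) = 9.8 K.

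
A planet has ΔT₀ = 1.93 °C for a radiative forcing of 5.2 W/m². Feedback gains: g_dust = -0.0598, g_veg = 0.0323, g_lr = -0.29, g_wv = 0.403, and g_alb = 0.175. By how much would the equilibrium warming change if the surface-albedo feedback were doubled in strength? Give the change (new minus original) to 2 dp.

0.81 °C

Original: g = 0.2605, ΔT = 1.93/(1−0.2605) = 2.6099 °C.
With doubled surface-albedo: g' = 0.4355, ΔT' = 1.93/(1−0.4355) = 3.4190 °C.
Change = 3.4190 − 2.6099 = 0.81 °C.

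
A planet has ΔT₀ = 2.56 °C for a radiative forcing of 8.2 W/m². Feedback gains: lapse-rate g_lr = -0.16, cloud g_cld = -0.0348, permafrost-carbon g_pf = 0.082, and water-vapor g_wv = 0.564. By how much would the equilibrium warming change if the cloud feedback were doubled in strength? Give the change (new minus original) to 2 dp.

Original: g = 0.4512, ΔT = 2.56/(1−0.4512) = 4.6647 °C.
With doubled cloud: g' = 0.4164, ΔT' = 2.56/(1−0.4164) = 4.3866 °C.
Change = 4.3866 − 4.6647 = -0.28 °C.

-0.28 °C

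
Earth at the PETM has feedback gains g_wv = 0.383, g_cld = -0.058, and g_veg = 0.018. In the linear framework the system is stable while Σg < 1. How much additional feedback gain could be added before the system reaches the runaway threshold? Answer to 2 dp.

Current total gain = 0.383 − 0.058 + 0.018 = 0.343.
Margin to runaway = 1 − 0.343 = 0.66.

0.66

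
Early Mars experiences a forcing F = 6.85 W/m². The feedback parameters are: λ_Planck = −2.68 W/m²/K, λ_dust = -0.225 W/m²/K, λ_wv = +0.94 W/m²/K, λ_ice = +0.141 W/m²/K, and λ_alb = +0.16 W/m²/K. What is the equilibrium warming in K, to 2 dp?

Net feedback parameter λ = (−2.68) + (-0.225) + (+0.94) + (+0.141) + (+0.16) = -1.664 W/m²/K.
ΔT = −F/λ = −6.85/(-1.664) = 4.12 K.

4.12 K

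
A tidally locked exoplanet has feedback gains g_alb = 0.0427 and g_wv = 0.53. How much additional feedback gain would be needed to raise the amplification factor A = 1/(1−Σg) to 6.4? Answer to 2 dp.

Current total gain = 0.5727.
Target gain for A = 6.4: g* = 1 − 1/6.4 = 0.8438.
Additional gain needed = 0.8438 − 0.5727 = 0.27.

0.27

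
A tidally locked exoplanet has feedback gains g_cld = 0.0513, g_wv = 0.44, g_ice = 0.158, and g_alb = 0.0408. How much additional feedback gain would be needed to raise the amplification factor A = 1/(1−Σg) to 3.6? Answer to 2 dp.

Current total gain = 0.6901.
Target gain for A = 3.6: g* = 1 − 1/3.6 = 0.7222.
Additional gain needed = 0.7222 − 0.6901 = 0.03.

0.03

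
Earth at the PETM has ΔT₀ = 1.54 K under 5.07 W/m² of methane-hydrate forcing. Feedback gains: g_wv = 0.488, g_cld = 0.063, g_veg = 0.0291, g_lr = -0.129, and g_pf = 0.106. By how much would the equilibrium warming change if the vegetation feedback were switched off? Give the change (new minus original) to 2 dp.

Original: g = 0.5571, ΔT = 1.54/(1−0.5571) = 3.4771 K.
Without vegetation: g' = 0.528, ΔT' = 1.54/(1−0.528) = 3.2627 K.
Change = 3.2627 − 3.4771 = -0.21 K.

-0.21 K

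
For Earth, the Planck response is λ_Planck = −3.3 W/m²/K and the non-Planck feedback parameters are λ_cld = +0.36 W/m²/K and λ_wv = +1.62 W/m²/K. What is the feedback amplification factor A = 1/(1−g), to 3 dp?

2.500

Convert to gains: g_cld = 0.36/3.3 = 0.1091; g_wv = 1.62/3.3 = 0.4909.
Total gain g = 0.6.
A = 1/(1 − 0.6) = 2.500.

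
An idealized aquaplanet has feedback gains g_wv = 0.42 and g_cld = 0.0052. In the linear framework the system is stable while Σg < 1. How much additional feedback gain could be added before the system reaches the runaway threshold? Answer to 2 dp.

Current total gain = 0.42 + 0.0052 = 0.4252.
Margin to runaway = 1 − 0.4252 = 0.57.

0.57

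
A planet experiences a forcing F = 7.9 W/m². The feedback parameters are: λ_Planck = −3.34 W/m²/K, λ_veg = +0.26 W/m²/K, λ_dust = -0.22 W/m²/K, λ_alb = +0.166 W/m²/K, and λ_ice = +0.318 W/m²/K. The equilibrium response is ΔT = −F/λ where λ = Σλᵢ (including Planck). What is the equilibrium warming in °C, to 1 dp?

Net feedback parameter λ = (−3.34) + (+0.26) + (-0.22) + (+0.166) + (+0.318) = -2.816 W/m²/K.
ΔT = −F/λ = −7.9/(-2.816) = 2.8 °C.

2.8 °C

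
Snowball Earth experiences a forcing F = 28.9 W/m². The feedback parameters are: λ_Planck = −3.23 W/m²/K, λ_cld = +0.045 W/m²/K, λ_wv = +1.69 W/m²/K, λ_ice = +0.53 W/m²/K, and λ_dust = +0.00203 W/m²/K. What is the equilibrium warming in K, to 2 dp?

Net feedback parameter λ = (−3.23) + (+0.045) + (+1.69) + (+0.53) + (+0.00203) = -0.96297 W/m²/K.
ΔT = −F/λ = −28.9/(-0.96297) = 30.01 K.

30.01 K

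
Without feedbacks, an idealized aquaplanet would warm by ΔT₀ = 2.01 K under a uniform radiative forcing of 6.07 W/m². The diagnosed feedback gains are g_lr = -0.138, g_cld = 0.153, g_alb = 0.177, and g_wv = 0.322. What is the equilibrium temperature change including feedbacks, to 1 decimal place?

4.1 K

Total gain g = -0.138 + 0.153 + 0.177 + 0.322 = 0.514.
Amplification A = 1/(1 − 0.514) = 2.058.
ΔT = 2.01 × 2.058 = 4.1 K.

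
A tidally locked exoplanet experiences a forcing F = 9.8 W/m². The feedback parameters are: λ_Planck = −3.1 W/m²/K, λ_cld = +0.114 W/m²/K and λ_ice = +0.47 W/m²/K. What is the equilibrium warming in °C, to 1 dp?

3.9 °C

Net feedback parameter λ = (−3.1) + (+0.114) + (+0.47) = -2.516 W/m²/K.
ΔT = −F/λ = −9.8/(-2.516) = 3.9 °C.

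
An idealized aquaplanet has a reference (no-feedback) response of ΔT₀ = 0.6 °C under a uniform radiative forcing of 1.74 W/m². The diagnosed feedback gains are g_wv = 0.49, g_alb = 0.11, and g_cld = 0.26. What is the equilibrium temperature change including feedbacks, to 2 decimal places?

Total gain g = 0.49 + 0.11 + 0.26 = 0.86.
Amplification A = 1/(1 − 0.86) = 7.143.
ΔT = 0.6 × 7.143 = 4.29 °C.

4.29 °C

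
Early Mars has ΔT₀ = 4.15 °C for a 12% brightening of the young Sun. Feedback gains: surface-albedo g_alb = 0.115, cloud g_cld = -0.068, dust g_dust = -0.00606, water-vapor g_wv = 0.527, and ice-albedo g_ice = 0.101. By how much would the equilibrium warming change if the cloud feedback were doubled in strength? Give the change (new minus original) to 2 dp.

Original: g = 0.66894, ΔT = 4.15/(1−0.66894) = 12.5355 °C.
With doubled cloud: g' = 0.60094, ΔT' = 4.15/(1−0.60094) = 10.3994 °C.
Change = 10.3994 − 12.5355 = -2.14 °C.

-2.14 °C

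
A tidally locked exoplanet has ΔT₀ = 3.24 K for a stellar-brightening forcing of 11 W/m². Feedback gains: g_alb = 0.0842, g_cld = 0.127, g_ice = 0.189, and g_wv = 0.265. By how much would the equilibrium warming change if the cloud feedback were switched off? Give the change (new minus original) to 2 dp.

Original: g = 0.6652, ΔT = 3.24/(1−0.6652) = 9.6774 K.
Without cloud: g' = 0.5382, ΔT' = 3.24/(1−0.5382) = 7.0160 K.
Change = 7.0160 − 9.6774 = -2.66 K.

-2.66 K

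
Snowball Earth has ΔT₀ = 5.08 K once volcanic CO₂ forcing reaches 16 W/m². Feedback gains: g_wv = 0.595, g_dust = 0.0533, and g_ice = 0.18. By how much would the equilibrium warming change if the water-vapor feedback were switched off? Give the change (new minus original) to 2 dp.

Original: g = 0.8283, ΔT = 5.08/(1−0.8283) = 29.5865 K.
Without water-vapor: g' = 0.2333, ΔT' = 5.08/(1−0.2333) = 6.6258 K.
Change = 6.6258 − 29.5865 = -22.96 K.

-22.96 K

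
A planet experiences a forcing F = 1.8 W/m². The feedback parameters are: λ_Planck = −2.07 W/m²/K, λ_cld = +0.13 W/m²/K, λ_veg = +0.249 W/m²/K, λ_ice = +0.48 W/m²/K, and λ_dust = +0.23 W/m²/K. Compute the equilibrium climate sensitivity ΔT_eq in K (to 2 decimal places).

1.83 K

Net feedback parameter λ = (−2.07) + (+0.13) + (+0.249) + (+0.48) + (+0.23) = -0.981 W/m²/K.
ΔT = −F/λ = −1.8/(-0.981) = 1.83 K.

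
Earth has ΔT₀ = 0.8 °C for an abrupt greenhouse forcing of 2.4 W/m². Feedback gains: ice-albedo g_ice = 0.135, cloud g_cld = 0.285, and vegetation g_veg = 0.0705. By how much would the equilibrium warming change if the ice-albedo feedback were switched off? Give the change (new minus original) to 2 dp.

-0.33 °C

Original: g = 0.4905, ΔT = 0.8/(1−0.4905) = 1.5702 °C.
Without ice-albedo: g' = 0.3555, ΔT' = 0.8/(1−0.3555) = 1.2413 °C.
Change = 1.2413 − 1.5702 = -0.33 °C.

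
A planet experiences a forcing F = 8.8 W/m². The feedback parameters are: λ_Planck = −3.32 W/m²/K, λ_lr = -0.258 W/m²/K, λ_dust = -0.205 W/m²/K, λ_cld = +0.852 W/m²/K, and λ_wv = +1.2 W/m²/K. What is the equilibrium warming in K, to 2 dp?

Net feedback parameter λ = (−3.32) + (-0.258) + (-0.205) + (+0.852) + (+1.2) = -1.731 W/m²/K.
ΔT = −F/λ = −8.8/(-1.731) = 5.08 K.

5.08 K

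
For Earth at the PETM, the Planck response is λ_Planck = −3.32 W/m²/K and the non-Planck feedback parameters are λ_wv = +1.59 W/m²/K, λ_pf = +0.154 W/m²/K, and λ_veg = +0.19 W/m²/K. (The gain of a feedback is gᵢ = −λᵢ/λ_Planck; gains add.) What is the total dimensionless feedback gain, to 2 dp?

Convert to gains: g_wv = 1.59/3.32 = 0.4789; g_pf = 0.154/3.32 = 0.04639; g_veg = 0.19/3.32 = 0.05723.
Total gain g = 0.58252.

0.58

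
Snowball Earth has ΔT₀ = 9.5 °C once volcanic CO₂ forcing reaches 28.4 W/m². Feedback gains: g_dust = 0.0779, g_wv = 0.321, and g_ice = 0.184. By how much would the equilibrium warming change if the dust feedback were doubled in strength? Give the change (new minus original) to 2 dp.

Original: g = 0.5829, ΔT = 9.5/(1−0.5829) = 22.7763 °C.
With doubled dust: g' = 0.6608, ΔT' = 9.5/(1−0.6608) = 28.0071 °C.
Change = 28.0071 − 22.7763 = 5.23 °C.

5.23 °C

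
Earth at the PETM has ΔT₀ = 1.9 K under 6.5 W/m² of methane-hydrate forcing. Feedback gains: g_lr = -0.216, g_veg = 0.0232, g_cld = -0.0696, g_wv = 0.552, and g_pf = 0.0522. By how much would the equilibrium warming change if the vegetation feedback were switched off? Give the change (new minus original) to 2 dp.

-0.10 K

Original: g = 0.3418, ΔT = 1.9/(1−0.3418) = 2.8867 K.
Without vegetation: g' = 0.3186, ΔT' = 1.9/(1−0.3186) = 2.7884 K.
Change = 2.7884 − 2.8867 = -0.10 K.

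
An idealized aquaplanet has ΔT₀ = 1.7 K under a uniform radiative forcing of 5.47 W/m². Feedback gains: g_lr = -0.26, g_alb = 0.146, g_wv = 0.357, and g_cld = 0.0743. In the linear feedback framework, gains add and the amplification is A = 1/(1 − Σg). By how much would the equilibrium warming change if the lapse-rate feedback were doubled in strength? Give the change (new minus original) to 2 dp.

Original: g = 0.3173, ΔT = 1.7/(1−0.3173) = 2.4901 K.
With doubled lapse-rate: g' = 0.0573, ΔT' = 1.7/(1−0.0573) = 1.8033 K.
Change = 1.8033 − 2.4901 = -0.69 K.

-0.69 K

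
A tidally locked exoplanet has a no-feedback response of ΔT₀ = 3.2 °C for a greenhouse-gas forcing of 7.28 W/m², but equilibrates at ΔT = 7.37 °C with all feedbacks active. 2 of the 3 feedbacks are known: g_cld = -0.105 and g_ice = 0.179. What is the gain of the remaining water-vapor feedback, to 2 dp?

Amplification A = ΔT/ΔT₀ = 7.37/3.2 = 2.303.
Total gain g = 1 − 1/A = 1 − 1/2.303 = 0.5658.
Known gains sum to -0.105 + 0.179 = 0.074.
g_wv = 0.5658 − 0.074 = 0.49.

0.49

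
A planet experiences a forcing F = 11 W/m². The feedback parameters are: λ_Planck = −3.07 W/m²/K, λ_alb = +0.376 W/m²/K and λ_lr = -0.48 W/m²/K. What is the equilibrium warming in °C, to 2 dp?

Net feedback parameter λ = (−3.07) + (+0.376) + (-0.48) = -3.174 W/m²/K.
ΔT = −F/λ = −11/(-3.174) = 3.47 °C.

3.47 °C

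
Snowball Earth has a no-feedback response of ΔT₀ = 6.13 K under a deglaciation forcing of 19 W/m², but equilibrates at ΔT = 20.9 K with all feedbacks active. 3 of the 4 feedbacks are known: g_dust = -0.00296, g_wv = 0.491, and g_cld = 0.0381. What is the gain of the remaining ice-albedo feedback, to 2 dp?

Amplification A = ΔT/ΔT₀ = 20.9/6.13 = 3.409.
Total gain g = 1 − 1/A = 1 − 1/3.409 = 0.7067.
Known gains sum to -0.00296 + 0.491 + 0.0381 = 0.52614.
g_ice = 0.7067 − 0.52614 = 0.18.

0.18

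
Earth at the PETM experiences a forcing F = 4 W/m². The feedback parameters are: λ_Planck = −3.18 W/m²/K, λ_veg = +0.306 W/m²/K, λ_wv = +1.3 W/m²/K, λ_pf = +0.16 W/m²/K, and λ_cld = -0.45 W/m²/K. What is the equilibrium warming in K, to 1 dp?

2.1 K

Net feedback parameter λ = (−3.18) + (+0.306) + (+1.3) + (+0.16) + (-0.45) = -1.864 W/m²/K.
ΔT = −F/λ = −4/(-1.864) = 2.1 K.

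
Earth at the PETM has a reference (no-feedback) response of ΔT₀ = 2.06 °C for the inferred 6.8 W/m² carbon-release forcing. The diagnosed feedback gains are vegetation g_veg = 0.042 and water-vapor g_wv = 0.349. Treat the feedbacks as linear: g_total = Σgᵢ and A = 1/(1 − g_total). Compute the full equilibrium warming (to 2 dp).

Total gain g = 0.042 + 0.349 = 0.391.
Amplification A = 1/(1 − 0.391) = 1.642.
ΔT = 2.06 × 1.642 = 3.38 °C.

3.38 °C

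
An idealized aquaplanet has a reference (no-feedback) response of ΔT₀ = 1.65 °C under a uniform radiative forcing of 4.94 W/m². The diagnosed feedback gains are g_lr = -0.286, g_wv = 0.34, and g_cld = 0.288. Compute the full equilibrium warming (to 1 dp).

Total gain g = -0.286 + 0.34 + 0.288 = 0.342.
Amplification A = 1/(1 − 0.342) = 1.52.
ΔT = 1.65 × 1.52 = 2.5 °C.

2.5 °C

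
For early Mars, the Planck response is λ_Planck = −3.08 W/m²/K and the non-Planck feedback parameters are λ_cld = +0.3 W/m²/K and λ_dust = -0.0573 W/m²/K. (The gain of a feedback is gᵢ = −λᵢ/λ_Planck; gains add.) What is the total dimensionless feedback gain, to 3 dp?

0.079

Convert to gains: g_cld = 0.3/3.08 = 0.0974; g_dust = -0.0573/3.08 = -0.0186.
Total gain g = 0.0788.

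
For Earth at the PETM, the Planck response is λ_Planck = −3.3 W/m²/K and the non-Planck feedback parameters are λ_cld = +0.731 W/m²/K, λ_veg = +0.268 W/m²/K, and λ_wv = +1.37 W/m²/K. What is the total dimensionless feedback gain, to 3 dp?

Convert to gains: g_cld = 0.731/3.3 = 0.2215; g_veg = 0.268/3.3 = 0.08121; g_wv = 1.37/3.3 = 0.4152.
Total gain g = 0.71791.

0.718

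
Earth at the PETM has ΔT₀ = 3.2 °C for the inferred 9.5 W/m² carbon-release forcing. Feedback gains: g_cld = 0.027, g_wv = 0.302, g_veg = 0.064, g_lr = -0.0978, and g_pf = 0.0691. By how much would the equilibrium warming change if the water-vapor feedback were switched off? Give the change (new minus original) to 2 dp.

Original: g = 0.3643, ΔT = 3.2/(1−0.3643) = 5.0338 °C.
Without water-vapor: g' = 0.0623, ΔT' = 3.2/(1−0.0623) = 3.4126 °C.
Change = 3.4126 − 5.0338 = -1.62 °C.

-1.62 °C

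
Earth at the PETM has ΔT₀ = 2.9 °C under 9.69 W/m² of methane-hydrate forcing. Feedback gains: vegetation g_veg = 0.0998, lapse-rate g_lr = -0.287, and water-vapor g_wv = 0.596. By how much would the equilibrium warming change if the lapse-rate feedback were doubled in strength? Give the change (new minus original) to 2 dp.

Original: g = 0.4088, ΔT = 2.9/(1−0.4088) = 4.9053 °C.
With doubled lapse-rate: g' = 0.1218, ΔT' = 2.9/(1−0.1218) = 3.3022 °C.
Change = 3.3022 − 4.9053 = -1.60 °C.

-1.60 °C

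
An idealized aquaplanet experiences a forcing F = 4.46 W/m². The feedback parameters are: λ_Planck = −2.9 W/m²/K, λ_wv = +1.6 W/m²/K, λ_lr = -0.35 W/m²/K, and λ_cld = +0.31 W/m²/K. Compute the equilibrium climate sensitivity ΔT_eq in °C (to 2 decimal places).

Net feedback parameter λ = (−2.9) + (+1.6) + (-0.35) + (+0.31) = -1.34 W/m²/K.
ΔT = −F/λ = −4.46/(-1.34) = 3.33 °C.

3.33 °C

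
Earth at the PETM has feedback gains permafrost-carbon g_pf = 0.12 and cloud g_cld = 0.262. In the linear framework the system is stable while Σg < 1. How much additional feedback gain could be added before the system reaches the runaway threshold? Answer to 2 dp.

Current total gain = 0.12 + 0.262 = 0.382.
Margin to runaway = 1 − 0.382 = 0.62.

0.62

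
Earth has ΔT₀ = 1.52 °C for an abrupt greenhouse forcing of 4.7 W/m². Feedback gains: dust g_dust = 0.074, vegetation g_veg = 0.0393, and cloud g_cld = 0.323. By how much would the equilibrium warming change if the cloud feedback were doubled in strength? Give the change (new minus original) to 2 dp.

3.62 °C

Original: g = 0.4363, ΔT = 1.52/(1−0.4363) = 2.6965 °C.
With doubled cloud: g' = 0.7593, ΔT' = 1.52/(1−0.7593) = 6.3149 °C.
Change = 6.3149 − 2.6965 = 3.62 °C.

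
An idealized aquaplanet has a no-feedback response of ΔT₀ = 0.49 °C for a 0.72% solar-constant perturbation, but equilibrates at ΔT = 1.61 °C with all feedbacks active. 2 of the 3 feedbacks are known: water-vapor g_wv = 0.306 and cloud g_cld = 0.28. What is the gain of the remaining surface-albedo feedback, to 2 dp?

Amplification A = ΔT/ΔT₀ = 1.61/0.49 = 3.286.
Total gain g = 1 − 1/A = 1 − 1/3.286 = 0.6957.
Known gains sum to 0.306 + 0.28 = 0.586.
g_alb = 0.6957 − 0.586 = 0.11.

0.11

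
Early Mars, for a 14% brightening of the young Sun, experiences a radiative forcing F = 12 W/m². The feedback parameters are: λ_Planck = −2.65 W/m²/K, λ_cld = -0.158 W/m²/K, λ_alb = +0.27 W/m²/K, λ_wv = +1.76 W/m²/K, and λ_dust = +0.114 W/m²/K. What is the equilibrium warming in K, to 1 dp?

18.1 K

Net feedback parameter λ = (−2.65) + (-0.158) + (+0.27) + (+1.76) + (+0.114) = -0.664 W/m²/K.
ΔT = −F/λ = −12/(-0.664) = 18.1 K.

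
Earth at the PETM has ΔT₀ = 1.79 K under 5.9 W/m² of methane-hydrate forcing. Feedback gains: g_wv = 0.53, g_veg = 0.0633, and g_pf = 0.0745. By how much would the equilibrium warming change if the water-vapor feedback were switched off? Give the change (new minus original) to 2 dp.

-3.31 K

Original: g = 0.6678, ΔT = 1.79/(1−0.6678) = 5.3883 K.
Without water-vapor: g' = 0.1378, ΔT' = 1.79/(1−0.1378) = 2.0761 K.
Change = 2.0761 − 5.3883 = -3.31 K.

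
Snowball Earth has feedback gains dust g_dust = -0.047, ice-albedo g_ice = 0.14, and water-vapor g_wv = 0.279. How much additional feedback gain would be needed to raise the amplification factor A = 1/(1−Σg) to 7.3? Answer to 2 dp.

0.49

Current total gain = 0.372.
Target gain for A = 7.3: g* = 1 − 1/7.3 = 0.863.
Additional gain needed = 0.863 − 0.372 = 0.49.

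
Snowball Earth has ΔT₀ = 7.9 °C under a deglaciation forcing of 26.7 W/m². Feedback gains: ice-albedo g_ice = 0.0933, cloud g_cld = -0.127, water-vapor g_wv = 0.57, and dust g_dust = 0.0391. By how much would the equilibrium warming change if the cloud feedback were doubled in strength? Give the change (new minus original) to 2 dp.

-4.28 °C

Original: g = 0.5754, ΔT = 7.9/(1−0.5754) = 18.6057 °C.
With doubled cloud: g' = 0.4484, ΔT' = 7.9/(1−0.4484) = 14.3220 °C.
Change = 14.3220 − 18.6057 = -4.28 °C.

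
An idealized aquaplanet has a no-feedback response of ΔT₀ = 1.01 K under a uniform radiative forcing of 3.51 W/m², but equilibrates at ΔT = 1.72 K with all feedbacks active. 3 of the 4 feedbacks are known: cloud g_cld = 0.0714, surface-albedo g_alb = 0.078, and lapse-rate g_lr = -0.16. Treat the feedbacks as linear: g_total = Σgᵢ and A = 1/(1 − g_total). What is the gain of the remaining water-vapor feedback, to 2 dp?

Amplification A = ΔT/ΔT₀ = 1.72/1.01 = 1.703.
Total gain g = 1 − 1/A = 1 − 1/1.703 = 0.4128.
Known gains sum to 0.0714 + 0.078 − 0.16 = -0.0106.
g_wv = 0.4128 + 0.0106 = 0.42.

0.42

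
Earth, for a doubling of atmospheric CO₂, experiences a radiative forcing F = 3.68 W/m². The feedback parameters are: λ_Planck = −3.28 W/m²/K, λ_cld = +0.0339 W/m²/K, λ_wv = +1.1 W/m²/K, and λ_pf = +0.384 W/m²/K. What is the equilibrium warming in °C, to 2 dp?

Net feedback parameter λ = (−3.28) + (+0.0339) + (+1.1) + (+0.384) = -1.7621 W/m²/K.
ΔT = −F/λ = −3.68/(-1.7621) = 2.09 °C.

2.09 °C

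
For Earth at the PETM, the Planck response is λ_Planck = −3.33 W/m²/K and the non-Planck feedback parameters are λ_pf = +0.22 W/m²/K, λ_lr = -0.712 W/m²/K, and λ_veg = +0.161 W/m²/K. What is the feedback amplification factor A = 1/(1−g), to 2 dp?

Convert to gains: g_pf = 0.22/3.33 = 0.06607; g_lr = -0.712/3.33 = -0.2138; g_veg = 0.161/3.33 = 0.04835.
Total gain g = -0.09938.
A = 1/(1 + 0.09938) = 0.91.

0.91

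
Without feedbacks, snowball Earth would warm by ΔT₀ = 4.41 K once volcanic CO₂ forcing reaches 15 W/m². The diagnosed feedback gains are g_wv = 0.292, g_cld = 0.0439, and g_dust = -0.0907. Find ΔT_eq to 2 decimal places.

Total gain g = 0.292 + 0.0439 − 0.0907 = 0.2452.
Amplification A = 1/(1 − 0.2452) = 1.325.
ΔT = 4.41 × 1.325 = 5.84 K.

5.84 K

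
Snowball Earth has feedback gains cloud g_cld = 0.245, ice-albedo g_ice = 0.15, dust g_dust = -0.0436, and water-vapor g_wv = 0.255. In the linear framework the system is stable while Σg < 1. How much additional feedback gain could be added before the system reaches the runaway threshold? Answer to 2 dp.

Current total gain = 0.245 + 0.15 − 0.0436 + 0.255 = 0.6064.
Margin to runaway = 1 − 0.6064 = 0.39.

0.39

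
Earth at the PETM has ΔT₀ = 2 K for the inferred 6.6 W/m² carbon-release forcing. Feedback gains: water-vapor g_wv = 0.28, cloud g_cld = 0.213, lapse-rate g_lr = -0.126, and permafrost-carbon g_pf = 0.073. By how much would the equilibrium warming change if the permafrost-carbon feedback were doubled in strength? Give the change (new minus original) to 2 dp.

Original: g = 0.44, ΔT = 2/(1−0.44) = 3.5714 K.
With doubled permafrost-carbon: g' = 0.513, ΔT' = 2/(1−0.513) = 4.1068 K.
Change = 4.1068 − 3.5714 = 0.54 K.

0.54 K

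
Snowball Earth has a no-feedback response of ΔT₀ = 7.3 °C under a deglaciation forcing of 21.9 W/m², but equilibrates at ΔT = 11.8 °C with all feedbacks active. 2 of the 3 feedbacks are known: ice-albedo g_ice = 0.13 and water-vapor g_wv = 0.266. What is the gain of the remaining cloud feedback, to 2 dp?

Amplification A = ΔT/ΔT₀ = 11.8/7.3 = 1.616.
Total gain g = 1 − 1/A = 1 − 1/1.616 = 0.3812.
Known gains sum to 0.13 + 0.266 = 0.396.
g_cld = 0.3812 − 0.396 = -0.01.

-0.01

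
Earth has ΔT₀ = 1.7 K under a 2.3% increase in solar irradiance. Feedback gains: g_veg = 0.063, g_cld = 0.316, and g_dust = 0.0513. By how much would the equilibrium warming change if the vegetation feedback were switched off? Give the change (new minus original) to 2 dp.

Original: g = 0.4303, ΔT = 1.7/(1−0.4303) = 2.9840 K.
Without vegetation: g' = 0.3673, ΔT' = 1.7/(1−0.3673) = 2.6869 K.
Change = 2.6869 − 2.9840 = -0.30 K.

-0.30 K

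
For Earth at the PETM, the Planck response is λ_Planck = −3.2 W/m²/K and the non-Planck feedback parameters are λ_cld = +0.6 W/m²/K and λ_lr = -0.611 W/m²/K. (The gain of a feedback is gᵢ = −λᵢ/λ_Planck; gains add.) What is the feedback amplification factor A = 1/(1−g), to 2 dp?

1.00

Convert to gains: g_cld = 0.6/3.2 = 0.1875; g_lr = -0.611/3.2 = -0.1909.
Total gain g = -0.0034.
A = 1/(1 + 0.0034) = 1.00.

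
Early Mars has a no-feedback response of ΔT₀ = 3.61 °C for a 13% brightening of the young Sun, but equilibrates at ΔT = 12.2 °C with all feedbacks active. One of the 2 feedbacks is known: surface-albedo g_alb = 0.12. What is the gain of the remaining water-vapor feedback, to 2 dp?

0.58

Amplification A = ΔT/ΔT₀ = 12.2/3.61 = 3.38.
Total gain g = 1 − 1/A = 1 − 1/3.38 = 0.7041.
The known gain is 0.12.
g_wv = 0.7041 − 0.12 = 0.58.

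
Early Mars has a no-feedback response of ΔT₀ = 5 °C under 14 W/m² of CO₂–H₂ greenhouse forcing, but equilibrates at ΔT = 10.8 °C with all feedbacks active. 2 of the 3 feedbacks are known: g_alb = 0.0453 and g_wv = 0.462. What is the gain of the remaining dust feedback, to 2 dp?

0.03

Amplification A = ΔT/ΔT₀ = 10.8/5 = 2.16.
Total gain g = 1 − 1/A = 1 − 1/2.16 = 0.537.
Known gains sum to 0.0453 + 0.462 = 0.5073.
g_dust = 0.537 − 0.5073 = 0.03.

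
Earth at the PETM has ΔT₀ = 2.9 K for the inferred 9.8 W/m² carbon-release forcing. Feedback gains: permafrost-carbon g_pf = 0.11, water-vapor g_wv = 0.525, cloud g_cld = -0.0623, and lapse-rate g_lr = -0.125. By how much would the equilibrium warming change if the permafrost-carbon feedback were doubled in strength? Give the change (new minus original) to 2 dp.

Original: g = 0.4477, ΔT = 2.9/(1−0.4477) = 5.2508 K.
With doubled permafrost-carbon: g' = 0.5577, ΔT' = 2.9/(1−0.5577) = 6.5566 K.
Change = 6.5566 − 5.2508 = 1.31 K.

1.31 K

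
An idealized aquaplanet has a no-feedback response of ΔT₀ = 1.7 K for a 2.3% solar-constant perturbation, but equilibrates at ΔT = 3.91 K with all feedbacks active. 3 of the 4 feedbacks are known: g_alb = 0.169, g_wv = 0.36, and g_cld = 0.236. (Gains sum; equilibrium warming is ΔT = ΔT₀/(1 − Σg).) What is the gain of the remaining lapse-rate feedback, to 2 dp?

-0.20

Amplification A = ΔT/ΔT₀ = 3.91/1.7 = 2.3.
Total gain g = 1 − 1/A = 1 − 1/2.3 = 0.5652.
Known gains sum to 0.169 + 0.36 + 0.236 = 0.765.
g_lr = 0.5652 − 0.765 = -0.20.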